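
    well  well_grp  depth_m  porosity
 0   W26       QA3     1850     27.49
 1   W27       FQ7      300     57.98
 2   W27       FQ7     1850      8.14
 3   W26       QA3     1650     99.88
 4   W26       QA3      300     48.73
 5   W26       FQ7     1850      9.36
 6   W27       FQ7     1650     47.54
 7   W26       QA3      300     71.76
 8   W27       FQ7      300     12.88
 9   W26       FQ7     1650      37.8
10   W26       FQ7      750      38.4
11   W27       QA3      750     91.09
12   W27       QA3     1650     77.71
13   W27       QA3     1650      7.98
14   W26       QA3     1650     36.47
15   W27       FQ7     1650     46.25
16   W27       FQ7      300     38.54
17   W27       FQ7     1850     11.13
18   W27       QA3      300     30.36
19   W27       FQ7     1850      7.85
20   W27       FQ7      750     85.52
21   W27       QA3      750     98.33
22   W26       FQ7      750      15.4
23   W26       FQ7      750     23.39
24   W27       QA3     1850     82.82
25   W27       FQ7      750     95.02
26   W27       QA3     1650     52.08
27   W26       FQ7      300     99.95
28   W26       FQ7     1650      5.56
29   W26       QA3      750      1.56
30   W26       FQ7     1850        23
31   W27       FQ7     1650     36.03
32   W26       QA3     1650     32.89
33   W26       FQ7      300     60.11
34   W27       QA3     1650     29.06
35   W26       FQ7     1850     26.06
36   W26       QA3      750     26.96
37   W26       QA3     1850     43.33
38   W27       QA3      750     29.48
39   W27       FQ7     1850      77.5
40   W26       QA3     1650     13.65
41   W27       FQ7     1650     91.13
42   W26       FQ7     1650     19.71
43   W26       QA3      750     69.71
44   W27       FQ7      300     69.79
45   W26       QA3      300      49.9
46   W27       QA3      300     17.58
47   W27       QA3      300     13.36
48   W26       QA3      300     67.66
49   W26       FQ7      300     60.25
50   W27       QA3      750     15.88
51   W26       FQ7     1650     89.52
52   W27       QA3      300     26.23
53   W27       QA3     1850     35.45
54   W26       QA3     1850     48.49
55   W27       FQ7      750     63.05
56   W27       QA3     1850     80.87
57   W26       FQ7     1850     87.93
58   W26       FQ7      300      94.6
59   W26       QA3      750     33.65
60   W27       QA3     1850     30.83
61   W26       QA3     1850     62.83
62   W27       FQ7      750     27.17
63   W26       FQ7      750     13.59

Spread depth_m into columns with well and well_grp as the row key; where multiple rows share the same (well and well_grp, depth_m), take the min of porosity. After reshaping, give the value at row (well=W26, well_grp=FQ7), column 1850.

Rows with well=W26, well_grp=FQ7 and depth_m=1850: porosity values are 9.36, 23, 26.06, 87.93.
min(9.36, 23, 26.06, 87.93) = 9.36.

9.36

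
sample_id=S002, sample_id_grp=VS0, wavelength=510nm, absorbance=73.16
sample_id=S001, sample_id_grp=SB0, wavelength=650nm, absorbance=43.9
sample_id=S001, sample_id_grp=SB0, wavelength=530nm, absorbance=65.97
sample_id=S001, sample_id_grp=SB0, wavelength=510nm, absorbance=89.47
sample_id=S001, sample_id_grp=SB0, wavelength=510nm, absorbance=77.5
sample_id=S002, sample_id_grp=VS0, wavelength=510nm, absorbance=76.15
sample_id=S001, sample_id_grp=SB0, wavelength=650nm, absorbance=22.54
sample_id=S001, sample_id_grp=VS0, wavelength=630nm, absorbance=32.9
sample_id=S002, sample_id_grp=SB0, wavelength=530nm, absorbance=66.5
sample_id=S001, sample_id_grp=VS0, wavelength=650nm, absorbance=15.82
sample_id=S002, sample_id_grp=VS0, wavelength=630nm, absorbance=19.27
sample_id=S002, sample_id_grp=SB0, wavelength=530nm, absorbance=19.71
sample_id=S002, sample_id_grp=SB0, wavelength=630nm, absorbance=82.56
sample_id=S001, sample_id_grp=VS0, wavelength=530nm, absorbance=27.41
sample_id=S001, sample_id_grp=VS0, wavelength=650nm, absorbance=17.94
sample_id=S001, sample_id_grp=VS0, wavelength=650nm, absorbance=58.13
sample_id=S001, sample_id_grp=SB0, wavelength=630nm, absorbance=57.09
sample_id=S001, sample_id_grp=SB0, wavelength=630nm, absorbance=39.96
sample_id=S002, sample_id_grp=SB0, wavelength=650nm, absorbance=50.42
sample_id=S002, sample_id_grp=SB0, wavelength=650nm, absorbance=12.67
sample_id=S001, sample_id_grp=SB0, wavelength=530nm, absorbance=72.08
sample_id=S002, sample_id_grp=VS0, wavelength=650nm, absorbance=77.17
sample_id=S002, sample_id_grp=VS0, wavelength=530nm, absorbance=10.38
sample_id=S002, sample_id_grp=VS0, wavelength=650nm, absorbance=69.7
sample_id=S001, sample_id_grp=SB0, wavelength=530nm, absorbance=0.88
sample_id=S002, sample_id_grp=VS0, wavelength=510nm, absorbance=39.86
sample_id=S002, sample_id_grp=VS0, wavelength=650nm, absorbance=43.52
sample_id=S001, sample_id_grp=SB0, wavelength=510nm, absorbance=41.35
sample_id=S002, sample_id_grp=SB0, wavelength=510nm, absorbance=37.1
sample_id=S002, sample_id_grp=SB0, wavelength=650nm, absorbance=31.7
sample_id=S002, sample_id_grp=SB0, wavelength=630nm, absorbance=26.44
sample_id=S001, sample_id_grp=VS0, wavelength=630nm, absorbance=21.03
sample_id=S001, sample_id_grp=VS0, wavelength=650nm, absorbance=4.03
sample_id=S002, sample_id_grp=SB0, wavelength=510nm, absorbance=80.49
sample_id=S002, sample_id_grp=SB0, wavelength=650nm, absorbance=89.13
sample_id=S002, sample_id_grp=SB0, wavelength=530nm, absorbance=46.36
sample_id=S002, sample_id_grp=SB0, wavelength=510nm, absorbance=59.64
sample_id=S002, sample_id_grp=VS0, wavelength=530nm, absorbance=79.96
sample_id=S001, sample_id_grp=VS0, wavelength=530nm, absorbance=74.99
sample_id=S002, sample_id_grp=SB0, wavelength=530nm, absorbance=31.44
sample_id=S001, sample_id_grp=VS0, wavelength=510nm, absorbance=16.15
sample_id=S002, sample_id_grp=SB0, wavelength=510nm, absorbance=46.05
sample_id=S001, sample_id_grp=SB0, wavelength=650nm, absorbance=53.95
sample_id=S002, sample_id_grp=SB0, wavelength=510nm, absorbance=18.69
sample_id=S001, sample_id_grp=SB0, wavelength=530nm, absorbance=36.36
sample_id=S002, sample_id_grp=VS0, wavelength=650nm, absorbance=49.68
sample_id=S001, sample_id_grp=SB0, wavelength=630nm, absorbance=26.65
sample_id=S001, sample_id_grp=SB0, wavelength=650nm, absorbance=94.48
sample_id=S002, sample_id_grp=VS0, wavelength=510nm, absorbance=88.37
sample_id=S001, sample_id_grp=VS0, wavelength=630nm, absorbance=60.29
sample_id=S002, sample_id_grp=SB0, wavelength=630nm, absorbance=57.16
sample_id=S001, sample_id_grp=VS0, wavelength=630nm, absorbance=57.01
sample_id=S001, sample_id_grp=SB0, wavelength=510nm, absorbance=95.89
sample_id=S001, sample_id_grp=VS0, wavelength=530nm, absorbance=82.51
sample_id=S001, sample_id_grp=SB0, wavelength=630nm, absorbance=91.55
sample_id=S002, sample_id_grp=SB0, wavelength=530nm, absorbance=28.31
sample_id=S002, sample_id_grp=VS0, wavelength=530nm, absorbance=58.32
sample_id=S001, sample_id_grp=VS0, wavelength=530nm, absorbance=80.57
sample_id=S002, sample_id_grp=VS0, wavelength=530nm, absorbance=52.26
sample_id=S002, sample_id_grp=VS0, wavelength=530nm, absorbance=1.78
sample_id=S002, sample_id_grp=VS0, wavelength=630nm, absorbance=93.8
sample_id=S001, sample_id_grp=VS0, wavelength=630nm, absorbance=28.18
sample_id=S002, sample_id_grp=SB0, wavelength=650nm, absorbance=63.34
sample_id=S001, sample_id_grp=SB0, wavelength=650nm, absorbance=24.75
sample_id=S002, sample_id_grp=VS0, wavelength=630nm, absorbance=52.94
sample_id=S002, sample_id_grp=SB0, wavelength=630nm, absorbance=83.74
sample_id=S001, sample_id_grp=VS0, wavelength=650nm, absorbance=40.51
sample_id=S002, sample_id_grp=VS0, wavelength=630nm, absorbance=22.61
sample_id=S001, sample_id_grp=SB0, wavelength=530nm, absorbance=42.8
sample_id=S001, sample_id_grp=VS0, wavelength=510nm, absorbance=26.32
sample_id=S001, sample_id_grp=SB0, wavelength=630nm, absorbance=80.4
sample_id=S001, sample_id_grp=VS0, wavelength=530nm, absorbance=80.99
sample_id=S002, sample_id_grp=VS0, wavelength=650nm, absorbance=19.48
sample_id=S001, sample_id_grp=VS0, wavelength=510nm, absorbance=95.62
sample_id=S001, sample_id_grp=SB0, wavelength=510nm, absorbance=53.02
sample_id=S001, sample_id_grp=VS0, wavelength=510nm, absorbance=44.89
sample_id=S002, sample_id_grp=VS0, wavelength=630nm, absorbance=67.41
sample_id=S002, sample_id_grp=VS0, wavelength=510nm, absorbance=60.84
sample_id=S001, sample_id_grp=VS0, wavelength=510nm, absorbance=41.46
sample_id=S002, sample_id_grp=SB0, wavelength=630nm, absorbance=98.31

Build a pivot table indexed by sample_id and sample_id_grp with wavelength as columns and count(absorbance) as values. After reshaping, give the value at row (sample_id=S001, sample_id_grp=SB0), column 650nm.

Rows with sample_id=S001, sample_id_grp=SB0 and wavelength=650nm: absorbance values are 43.9, 22.54, 53.95, 94.48, 24.75.
5 rows match — count = 5.

5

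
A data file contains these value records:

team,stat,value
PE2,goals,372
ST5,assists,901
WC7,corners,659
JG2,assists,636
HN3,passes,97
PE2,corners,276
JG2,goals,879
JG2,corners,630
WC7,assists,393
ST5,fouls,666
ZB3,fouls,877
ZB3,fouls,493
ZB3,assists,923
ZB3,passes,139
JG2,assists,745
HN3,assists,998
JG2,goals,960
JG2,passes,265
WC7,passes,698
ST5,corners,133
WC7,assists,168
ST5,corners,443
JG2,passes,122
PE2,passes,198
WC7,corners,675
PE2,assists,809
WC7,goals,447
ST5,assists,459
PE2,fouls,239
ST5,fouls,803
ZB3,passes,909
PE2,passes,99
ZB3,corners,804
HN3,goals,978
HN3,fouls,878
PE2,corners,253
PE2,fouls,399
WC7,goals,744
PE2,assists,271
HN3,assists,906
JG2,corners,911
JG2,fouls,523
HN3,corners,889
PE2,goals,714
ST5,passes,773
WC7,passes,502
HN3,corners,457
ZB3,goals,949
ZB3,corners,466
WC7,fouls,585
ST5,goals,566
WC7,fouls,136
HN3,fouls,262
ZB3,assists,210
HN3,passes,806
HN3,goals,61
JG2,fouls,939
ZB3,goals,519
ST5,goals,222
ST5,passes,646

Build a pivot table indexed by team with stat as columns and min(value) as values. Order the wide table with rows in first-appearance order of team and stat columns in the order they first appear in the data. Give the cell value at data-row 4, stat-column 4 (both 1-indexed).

With rows in first-appearance order of team, row 4 is team=JG2. stat columns in first-appearance order: goals, assists, corners, passes, fouls; column 4 is passes.
Long rows with team=JG2, stat=passes: min(265, 122) = 122.

122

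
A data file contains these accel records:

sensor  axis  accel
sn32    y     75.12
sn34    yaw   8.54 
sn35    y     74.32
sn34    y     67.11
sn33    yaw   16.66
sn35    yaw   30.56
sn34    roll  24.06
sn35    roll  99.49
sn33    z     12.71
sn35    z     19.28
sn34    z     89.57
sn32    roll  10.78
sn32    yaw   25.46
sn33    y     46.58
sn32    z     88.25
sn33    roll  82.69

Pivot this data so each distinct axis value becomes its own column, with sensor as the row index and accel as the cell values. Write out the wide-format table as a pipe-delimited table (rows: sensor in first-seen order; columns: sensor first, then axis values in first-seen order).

| sensor | y | yaw | roll | z |
| sn32 | 75.12 | 25.46 | 10.78 | 88.25 |
| sn34 | 67.11 | 8.54 | 24.06 | 89.57 |
| sn35 | 74.32 | 30.56 | 99.49 | 19.28 |
| sn33 | 46.58 | 16.66 | 82.69 | 12.71 |

Columns: sensor plus the 4 distinct axis values (y, yaw, roll, z).
For example, row sn32 column y takes accel=75.12 from the long row (sn32, y).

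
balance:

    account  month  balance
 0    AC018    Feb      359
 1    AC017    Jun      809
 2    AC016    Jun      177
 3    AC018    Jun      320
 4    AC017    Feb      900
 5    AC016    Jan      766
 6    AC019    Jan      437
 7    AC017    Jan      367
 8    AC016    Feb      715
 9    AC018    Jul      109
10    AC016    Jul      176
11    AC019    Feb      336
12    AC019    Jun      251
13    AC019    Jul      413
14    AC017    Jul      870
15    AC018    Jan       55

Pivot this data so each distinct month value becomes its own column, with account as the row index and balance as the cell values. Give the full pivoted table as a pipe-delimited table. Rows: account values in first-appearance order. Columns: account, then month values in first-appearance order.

Columns: account plus the 4 distinct month values (Feb, Jun, Jan, Jul).
For example, row AC018 column Feb takes balance=359 from the long row (AC018, Feb).

| account | Feb | Jun | Jan | Jul |
| AC018 | 359 | 320 | 55 | 109 |
| AC017 | 900 | 809 | 367 | 870 |
| AC016 | 715 | 177 | 766 | 176 |
| AC019 | 336 | 251 | 437 | 413 |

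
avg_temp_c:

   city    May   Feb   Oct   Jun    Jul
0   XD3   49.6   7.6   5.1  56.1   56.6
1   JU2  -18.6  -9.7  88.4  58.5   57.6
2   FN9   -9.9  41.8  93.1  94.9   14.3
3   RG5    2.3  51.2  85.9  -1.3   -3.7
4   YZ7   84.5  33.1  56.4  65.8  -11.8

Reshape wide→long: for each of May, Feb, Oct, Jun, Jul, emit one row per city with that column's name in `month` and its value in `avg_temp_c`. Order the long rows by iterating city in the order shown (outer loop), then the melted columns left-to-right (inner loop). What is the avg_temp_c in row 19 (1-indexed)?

25 rows total (5 × 5). Row 19: index ⌊(19-1)/5⌋ = 3 into city → RG5; (19-1) mod 5 = 3 into the melted columns → Jun.
So row 19 is (RG5, Jun, -1.3); avg_temp_c = -1.3.

-1.3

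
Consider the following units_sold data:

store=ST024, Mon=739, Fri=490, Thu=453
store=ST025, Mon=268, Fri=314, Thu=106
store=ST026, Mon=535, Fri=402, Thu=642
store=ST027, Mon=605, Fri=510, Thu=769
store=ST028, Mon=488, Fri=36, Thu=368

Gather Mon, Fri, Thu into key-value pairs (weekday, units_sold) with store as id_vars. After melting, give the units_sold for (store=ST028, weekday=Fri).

36

Unpivoting turns each (store, wide-column) pair into one long row.
The wide cell at row ST028, column Fri holds 36, so the long row (ST028, Fri) has units_sold=36.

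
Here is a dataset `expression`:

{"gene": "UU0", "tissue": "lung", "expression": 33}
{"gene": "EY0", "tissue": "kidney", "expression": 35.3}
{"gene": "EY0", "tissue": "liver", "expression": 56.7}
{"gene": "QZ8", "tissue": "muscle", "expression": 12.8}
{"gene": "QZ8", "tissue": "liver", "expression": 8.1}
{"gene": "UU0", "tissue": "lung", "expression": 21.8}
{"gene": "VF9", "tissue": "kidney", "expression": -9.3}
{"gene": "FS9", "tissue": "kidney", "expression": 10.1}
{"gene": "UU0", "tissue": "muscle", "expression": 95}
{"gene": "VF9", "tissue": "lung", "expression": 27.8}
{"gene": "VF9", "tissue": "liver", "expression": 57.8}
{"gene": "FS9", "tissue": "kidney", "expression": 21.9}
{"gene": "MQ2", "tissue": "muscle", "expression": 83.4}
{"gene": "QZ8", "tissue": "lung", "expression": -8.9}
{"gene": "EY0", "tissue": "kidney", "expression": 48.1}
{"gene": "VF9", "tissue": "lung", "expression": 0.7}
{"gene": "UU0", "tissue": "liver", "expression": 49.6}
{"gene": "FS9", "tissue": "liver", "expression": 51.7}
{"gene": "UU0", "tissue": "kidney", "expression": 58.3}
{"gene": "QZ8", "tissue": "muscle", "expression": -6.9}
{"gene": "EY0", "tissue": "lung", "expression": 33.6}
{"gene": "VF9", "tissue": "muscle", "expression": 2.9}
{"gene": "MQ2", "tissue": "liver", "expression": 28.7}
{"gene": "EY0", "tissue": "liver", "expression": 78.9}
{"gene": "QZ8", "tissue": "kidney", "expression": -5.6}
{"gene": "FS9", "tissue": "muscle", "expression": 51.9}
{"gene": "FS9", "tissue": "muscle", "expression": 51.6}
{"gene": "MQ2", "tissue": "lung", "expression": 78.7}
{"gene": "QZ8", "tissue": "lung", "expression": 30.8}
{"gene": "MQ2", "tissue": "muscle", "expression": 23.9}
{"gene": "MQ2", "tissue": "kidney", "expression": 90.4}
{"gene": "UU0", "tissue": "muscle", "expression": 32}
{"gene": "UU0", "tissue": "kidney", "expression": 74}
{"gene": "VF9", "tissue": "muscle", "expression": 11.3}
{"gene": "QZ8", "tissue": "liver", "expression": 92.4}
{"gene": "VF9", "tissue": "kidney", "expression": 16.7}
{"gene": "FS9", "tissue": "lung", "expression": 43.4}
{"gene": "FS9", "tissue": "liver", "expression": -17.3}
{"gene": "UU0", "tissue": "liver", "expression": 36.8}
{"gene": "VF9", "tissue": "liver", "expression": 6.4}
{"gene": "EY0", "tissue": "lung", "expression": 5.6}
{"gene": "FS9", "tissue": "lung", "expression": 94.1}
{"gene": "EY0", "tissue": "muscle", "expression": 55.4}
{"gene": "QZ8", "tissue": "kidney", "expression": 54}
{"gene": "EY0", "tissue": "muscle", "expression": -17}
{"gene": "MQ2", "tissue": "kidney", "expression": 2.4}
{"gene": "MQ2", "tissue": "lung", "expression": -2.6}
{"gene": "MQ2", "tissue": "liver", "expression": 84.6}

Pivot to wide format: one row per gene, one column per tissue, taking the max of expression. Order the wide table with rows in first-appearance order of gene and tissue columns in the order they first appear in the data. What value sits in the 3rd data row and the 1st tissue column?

With rows in first-appearance order of gene, row 3 is gene=QZ8. tissue columns in first-appearance order: lung, kidney, liver, muscle; column 1 is lung.
Long rows with gene=QZ8, tissue=lung: max(-8.9, 30.8) = 30.8.

30.8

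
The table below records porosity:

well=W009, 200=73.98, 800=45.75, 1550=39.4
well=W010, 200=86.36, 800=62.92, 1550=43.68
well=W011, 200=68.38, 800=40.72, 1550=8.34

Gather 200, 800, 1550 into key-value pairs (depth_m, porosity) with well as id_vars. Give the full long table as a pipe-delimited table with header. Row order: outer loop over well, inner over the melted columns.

| well | depth_m | porosity |
| W009 | 200 | 73.98 |
| W009 | 800 | 45.75 |
| W009 | 1550 | 39.4 |
| W010 | 200 | 86.36 |
| W010 | 800 | 62.92 |
| W010 | 1550 | 43.68 |
| W011 | 200 | 68.38 |
| W011 | 800 | 40.72 |
| W011 | 1550 | 8.34 |

Each (well, column) pair becomes one row: 3 × 3 = 9 rows.
For example, (W009, 200) → porosity=73.98.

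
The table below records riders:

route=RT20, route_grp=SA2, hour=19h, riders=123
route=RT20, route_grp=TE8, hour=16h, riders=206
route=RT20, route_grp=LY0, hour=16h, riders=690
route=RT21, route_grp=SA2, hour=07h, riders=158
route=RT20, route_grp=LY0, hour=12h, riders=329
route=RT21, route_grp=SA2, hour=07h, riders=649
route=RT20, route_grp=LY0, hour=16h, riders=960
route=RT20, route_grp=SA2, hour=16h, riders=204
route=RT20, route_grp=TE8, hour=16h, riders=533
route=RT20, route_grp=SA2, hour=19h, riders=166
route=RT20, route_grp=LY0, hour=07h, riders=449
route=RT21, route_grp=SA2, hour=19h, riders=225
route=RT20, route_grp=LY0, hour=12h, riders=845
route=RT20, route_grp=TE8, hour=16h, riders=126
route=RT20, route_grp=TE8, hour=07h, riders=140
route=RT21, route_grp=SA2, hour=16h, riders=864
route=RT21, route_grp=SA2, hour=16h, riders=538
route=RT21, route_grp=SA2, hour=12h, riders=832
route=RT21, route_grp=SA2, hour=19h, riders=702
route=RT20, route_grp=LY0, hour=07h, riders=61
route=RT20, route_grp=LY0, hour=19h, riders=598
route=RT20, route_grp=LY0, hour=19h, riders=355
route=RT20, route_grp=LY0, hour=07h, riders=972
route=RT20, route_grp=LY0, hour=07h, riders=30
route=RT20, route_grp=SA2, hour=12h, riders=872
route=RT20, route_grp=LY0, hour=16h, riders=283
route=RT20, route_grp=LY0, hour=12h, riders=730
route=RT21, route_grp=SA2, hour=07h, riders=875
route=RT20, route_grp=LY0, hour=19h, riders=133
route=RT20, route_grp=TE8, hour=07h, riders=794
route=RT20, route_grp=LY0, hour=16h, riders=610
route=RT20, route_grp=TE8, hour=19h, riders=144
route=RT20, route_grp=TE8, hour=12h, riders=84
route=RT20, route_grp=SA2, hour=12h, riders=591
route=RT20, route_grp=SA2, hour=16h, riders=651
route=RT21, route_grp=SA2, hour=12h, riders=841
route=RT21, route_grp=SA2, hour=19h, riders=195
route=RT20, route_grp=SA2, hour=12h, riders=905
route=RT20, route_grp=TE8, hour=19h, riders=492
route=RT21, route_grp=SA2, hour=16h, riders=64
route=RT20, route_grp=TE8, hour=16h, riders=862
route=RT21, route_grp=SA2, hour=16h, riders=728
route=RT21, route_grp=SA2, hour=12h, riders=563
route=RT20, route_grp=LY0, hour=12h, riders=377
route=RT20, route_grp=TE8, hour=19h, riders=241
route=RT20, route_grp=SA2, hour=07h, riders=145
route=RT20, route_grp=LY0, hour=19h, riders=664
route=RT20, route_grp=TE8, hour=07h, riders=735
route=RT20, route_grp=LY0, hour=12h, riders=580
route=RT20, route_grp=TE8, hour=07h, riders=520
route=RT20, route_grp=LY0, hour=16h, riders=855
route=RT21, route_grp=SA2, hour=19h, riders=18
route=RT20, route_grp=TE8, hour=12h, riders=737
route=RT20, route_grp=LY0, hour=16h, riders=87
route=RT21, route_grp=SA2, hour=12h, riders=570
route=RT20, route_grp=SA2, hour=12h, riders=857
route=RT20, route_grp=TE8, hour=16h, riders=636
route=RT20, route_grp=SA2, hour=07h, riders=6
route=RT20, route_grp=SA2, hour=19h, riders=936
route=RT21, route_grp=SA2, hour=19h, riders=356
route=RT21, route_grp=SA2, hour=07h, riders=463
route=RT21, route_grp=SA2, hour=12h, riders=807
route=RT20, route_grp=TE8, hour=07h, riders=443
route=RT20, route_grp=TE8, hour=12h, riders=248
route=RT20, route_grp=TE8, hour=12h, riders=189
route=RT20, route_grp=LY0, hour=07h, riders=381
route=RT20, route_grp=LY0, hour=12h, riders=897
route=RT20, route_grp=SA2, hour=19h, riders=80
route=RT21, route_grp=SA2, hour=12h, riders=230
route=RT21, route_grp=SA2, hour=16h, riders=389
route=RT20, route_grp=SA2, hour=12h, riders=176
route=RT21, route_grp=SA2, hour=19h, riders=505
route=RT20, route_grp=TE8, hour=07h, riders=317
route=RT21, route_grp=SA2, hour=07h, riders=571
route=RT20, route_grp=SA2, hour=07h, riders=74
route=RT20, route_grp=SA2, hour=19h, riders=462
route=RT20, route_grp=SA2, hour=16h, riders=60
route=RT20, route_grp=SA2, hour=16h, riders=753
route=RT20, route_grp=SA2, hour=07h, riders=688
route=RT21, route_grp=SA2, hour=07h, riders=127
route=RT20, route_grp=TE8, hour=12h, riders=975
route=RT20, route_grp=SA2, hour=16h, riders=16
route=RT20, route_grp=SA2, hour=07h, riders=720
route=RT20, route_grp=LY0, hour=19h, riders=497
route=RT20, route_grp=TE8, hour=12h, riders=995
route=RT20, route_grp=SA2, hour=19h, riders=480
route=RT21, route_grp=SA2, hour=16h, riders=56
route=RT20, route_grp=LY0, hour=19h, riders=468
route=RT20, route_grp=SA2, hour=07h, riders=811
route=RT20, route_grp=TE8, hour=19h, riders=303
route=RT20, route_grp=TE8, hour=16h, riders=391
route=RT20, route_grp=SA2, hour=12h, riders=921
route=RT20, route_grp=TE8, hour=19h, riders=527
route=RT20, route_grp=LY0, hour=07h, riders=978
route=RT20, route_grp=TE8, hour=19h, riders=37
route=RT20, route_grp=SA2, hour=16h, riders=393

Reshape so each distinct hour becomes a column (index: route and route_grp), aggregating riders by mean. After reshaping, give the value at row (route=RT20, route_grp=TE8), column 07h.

491.50

Rows with route=RT20, route_grp=TE8 and hour=07h: riders values are 140, 794, 735, 520, 443, 317.
(140 + 794 + 735 + 520 + 443 + 317) / 6 = 491.50.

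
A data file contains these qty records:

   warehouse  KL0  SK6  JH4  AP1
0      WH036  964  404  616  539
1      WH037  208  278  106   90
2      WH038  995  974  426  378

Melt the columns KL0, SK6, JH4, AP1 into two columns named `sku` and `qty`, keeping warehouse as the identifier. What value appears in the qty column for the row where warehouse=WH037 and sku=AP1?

Unpivoting turns each (warehouse, wide-column) pair into one long row.
The wide cell at row WH037, column AP1 holds 90, so the long row (WH037, AP1) has qty=90.

90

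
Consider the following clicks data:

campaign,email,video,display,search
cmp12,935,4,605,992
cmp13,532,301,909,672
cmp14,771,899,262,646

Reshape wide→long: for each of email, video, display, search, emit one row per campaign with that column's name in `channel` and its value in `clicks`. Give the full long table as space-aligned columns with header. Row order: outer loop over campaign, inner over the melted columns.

campaign  channel  clicks
cmp12     email    935   
cmp12     video    4     
cmp12     display  605   
cmp12     search   992   
cmp13     email    532   
cmp13     video    301   
cmp13     display  909   
cmp13     search   672   
cmp14     email    771   
cmp14     video    899   
cmp14     display  262   
cmp14     search   646   

Each (campaign, column) pair becomes one row: 3 × 4 = 12 rows.
For example, (cmp12, email) → clicks=935.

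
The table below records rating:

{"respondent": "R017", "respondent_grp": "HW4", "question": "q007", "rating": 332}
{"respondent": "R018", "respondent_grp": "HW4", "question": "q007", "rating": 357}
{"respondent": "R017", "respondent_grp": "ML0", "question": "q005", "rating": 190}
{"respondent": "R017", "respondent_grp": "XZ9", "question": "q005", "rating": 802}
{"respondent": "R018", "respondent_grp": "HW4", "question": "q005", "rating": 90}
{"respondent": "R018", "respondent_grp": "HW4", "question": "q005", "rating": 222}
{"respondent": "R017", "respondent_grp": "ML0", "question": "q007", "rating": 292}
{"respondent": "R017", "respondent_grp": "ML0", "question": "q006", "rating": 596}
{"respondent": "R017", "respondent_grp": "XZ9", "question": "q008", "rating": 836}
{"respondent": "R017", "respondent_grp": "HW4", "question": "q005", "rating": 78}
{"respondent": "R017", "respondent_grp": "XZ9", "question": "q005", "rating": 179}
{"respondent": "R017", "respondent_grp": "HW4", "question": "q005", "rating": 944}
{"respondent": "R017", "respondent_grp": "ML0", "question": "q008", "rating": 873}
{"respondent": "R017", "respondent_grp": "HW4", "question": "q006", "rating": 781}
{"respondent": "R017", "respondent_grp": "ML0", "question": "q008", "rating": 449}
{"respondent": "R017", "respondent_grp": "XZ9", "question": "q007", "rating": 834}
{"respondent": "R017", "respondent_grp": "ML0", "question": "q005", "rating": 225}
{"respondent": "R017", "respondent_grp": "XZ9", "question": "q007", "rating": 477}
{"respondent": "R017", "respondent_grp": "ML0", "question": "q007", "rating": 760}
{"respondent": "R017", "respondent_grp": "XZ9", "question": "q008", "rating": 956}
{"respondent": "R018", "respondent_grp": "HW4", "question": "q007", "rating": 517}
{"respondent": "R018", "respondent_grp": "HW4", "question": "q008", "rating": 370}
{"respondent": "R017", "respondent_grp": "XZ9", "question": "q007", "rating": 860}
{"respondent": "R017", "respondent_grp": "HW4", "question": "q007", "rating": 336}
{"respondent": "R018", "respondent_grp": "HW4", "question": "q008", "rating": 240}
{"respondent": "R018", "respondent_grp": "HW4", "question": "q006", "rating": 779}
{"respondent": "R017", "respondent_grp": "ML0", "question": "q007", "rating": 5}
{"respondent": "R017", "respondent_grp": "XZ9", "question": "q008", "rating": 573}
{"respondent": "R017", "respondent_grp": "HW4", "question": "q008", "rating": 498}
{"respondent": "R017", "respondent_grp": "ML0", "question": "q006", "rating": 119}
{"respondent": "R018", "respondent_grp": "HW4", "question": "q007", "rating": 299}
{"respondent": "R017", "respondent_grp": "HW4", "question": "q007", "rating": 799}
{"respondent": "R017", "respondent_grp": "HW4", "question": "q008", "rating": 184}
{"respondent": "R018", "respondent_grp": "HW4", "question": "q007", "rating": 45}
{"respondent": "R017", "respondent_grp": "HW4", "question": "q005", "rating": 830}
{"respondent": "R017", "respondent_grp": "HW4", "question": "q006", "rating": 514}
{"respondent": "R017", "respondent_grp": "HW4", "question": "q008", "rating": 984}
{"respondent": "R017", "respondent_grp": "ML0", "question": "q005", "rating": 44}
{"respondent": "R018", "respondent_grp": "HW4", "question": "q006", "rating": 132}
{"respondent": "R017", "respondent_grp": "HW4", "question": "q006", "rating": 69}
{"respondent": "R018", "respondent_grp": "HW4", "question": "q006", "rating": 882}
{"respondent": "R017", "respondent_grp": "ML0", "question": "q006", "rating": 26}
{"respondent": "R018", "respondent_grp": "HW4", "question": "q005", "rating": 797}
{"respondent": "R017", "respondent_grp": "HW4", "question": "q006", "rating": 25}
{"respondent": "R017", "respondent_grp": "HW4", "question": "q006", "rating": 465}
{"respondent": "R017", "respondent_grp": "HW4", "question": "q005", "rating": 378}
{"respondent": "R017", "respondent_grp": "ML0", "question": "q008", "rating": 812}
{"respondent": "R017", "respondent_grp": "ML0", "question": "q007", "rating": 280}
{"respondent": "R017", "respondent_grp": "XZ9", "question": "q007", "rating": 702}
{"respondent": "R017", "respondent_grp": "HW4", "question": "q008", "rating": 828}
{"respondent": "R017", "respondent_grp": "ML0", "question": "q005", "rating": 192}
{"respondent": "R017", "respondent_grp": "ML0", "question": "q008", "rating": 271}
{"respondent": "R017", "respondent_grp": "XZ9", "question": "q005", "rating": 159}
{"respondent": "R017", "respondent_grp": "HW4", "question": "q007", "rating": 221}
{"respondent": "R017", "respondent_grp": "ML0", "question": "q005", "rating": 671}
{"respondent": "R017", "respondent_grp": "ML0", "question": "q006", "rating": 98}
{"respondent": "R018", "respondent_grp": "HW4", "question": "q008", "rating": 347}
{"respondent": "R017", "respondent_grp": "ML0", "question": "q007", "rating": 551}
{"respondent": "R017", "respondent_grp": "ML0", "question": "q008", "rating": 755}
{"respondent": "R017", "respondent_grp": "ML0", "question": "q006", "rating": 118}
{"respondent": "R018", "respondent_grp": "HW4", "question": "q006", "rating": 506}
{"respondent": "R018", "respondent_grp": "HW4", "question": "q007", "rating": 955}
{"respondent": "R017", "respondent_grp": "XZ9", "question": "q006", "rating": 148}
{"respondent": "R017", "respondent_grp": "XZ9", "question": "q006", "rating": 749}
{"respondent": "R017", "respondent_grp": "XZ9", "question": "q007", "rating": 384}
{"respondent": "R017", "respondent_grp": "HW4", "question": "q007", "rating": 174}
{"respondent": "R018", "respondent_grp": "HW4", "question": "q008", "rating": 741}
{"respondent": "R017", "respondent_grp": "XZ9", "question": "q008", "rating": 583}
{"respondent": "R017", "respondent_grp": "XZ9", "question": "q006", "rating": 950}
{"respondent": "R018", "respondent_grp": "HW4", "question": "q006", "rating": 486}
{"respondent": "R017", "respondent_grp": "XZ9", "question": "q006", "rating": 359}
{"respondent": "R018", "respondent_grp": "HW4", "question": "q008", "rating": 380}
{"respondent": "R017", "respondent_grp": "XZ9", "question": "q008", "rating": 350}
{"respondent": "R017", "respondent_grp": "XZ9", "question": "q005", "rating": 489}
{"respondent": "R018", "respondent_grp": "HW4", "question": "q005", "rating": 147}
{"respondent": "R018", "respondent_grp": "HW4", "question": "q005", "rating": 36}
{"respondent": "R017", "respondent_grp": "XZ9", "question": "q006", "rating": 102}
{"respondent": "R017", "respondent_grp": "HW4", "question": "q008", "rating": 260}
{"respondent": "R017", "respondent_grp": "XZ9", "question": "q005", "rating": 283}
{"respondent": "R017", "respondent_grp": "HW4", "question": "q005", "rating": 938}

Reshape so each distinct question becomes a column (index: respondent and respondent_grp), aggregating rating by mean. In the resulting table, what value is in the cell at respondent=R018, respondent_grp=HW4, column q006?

Rows with respondent=R018, respondent_grp=HW4 and question=q006: rating values are 779, 132, 882, 506, 486.
(779 + 132 + 882 + 506 + 486) / 5 = 557.

557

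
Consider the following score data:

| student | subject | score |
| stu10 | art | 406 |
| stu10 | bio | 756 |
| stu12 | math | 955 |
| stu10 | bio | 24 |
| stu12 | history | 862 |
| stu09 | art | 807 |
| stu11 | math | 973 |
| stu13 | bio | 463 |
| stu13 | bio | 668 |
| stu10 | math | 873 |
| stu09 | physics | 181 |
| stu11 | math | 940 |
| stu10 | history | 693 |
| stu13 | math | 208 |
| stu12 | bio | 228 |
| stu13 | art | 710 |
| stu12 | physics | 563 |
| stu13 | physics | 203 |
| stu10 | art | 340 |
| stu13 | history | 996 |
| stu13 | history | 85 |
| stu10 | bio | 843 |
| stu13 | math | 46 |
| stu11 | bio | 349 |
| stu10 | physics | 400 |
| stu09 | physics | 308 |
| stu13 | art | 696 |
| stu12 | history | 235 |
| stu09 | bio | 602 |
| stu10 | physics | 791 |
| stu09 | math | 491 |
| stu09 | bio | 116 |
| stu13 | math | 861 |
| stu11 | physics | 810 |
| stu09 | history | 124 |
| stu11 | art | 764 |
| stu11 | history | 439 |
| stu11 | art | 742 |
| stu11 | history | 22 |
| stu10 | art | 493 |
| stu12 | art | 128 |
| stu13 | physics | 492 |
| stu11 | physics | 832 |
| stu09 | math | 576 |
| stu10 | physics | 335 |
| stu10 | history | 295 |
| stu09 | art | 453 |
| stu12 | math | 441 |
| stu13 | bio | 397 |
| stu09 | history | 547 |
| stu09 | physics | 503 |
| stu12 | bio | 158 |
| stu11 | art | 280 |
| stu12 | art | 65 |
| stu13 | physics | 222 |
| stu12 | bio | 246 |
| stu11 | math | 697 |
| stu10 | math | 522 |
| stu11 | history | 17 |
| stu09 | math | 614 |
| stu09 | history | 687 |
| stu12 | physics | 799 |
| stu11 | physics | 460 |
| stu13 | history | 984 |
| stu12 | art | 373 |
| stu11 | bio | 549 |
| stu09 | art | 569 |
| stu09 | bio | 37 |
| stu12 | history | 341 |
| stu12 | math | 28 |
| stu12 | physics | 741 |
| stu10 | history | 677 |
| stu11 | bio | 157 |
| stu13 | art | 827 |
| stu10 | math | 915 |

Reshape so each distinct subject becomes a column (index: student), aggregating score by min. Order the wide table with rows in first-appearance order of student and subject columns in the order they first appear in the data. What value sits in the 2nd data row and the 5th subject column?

563

With rows in first-appearance order of student, row 2 is student=stu12. subject columns in first-appearance order: art, bio, math, history, physics; column 5 is physics.
Long rows with student=stu12, subject=physics: min(563, 799, 741) = 563.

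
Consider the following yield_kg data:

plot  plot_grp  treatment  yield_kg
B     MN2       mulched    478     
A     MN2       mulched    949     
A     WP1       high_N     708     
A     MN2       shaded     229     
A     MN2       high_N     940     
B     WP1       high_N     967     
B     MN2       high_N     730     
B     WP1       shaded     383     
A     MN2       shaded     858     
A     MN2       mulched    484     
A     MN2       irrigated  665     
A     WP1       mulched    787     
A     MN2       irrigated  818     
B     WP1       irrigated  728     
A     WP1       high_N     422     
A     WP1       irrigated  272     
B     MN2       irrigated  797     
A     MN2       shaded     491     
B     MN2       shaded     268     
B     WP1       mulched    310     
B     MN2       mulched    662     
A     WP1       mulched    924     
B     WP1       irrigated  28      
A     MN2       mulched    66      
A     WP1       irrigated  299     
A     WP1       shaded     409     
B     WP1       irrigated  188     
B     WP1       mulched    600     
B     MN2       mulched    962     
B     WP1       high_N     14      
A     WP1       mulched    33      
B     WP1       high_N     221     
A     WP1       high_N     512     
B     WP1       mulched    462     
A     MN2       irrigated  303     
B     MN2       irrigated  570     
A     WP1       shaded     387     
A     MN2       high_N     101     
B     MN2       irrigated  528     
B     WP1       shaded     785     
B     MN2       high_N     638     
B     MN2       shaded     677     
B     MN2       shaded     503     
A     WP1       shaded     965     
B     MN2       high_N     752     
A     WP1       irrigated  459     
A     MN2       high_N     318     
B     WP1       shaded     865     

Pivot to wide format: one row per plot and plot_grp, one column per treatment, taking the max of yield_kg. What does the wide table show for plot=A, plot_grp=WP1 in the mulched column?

924

Rows with plot=A, plot_grp=WP1 and treatment=mulched: yield_kg values are 787, 924, 33.
max(787, 924, 33) = 924.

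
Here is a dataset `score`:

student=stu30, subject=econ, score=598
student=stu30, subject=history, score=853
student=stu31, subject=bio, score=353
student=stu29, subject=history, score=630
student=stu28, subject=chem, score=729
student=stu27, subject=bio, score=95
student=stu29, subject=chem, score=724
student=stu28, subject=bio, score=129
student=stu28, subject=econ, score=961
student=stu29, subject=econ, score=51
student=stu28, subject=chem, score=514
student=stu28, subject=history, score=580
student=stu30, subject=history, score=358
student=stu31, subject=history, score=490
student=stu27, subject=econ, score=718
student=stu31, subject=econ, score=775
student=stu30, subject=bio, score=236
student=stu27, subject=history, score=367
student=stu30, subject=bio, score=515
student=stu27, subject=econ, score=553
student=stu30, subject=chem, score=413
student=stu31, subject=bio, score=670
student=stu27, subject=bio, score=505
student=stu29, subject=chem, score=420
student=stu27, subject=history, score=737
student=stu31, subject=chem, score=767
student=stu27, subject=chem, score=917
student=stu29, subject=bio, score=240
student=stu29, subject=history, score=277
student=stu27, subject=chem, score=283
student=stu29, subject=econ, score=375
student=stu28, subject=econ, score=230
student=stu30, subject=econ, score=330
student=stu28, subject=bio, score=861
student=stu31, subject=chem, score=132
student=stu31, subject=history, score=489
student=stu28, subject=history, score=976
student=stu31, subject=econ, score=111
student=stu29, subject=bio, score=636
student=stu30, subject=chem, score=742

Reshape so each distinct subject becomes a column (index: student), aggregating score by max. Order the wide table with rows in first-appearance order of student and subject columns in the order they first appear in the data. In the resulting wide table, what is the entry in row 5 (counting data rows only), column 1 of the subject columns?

718

With rows in first-appearance order of student, row 5 is student=stu27. subject columns in first-appearance order: econ, history, bio, chem; column 1 is econ.
Long rows with student=stu27, subject=econ: max(718, 553) = 718.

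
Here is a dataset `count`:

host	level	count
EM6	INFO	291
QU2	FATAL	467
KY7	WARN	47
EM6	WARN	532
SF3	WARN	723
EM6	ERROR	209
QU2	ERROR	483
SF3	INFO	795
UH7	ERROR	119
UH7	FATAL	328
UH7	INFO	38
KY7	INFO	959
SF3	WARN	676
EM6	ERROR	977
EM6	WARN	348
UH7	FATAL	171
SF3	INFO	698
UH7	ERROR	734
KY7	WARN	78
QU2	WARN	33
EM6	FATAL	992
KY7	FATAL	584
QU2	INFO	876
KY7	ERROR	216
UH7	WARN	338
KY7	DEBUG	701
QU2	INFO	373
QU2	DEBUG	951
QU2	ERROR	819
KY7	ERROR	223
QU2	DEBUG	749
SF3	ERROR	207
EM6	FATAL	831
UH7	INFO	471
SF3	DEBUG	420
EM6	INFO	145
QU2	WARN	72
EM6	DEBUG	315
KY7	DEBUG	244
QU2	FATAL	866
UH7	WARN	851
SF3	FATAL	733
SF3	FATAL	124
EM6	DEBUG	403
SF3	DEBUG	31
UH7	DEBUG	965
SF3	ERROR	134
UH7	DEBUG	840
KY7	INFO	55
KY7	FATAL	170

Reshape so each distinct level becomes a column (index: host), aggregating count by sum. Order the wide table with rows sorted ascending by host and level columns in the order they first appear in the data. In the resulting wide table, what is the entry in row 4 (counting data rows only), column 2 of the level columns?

With rows sorted ascending by host, row 4 is host=SF3. level columns in first-appearance order: INFO, FATAL, WARN, ERROR, DEBUG; column 2 is FATAL.
Long rows with host=SF3, level=FATAL: 733 + 124 = 857.

857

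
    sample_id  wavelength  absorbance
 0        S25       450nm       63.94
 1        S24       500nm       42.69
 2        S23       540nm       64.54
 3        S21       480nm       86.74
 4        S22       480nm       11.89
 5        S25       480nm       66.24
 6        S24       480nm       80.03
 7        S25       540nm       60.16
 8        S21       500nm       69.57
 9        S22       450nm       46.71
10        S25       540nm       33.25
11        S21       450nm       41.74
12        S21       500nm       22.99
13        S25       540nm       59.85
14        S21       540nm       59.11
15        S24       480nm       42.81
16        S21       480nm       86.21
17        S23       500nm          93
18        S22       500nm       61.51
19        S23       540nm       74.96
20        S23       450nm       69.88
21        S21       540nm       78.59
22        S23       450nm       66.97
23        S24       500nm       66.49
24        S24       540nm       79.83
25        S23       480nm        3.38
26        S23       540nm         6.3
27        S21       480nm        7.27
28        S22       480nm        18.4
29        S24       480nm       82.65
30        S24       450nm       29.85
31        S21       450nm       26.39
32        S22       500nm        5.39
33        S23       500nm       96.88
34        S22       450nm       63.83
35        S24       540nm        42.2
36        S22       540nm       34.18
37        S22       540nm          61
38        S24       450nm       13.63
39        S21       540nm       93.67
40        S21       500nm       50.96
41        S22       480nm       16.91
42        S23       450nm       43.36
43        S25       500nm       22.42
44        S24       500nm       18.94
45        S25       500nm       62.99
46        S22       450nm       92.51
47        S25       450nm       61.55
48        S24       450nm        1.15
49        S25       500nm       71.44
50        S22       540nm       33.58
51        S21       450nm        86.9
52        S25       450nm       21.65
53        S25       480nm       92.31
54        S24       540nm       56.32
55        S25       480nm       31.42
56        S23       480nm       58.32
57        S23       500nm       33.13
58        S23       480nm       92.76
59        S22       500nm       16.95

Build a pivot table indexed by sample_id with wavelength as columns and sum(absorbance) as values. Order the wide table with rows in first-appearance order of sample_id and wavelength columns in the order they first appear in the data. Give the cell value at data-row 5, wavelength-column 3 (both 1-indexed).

With rows in first-appearance order of sample_id, row 5 is sample_id=S22. wavelength columns in first-appearance order: 450nm, 500nm, 540nm, 480nm; column 3 is 540nm.
Long rows with sample_id=S22, wavelength=540nm: 34.18 + 61 + 33.58 = 128.76.

128.76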